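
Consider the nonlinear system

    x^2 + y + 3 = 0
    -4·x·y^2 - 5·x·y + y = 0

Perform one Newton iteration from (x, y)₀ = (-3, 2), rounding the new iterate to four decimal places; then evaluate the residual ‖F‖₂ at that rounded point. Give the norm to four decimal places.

At (-3, 2): F = (14.0000, 80.0000).
Jacobian J = [[2·x, 1], [-4·y^2 - 5·y, -8·x·y - 5·x + 1]].
At the point, J = [[-6.0000, 1.0000], [-26.0000, 64.0000]] (det J = -358.0000).
Solving J·Δ = −F gives Δ = (2.2793, -0.3240).
Then the next iterate is (x, y)₁ = (-0.7207, 1.6760).
Re-evaluating at (-0.7207, 1.6760): F = (5.195408, 15.813182), so ‖F‖₂ = 16.6448.

16.6448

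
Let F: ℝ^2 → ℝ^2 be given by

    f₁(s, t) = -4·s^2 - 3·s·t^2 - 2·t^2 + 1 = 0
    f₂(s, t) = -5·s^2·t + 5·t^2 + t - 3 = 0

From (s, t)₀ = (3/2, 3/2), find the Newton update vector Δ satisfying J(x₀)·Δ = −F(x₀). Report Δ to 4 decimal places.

(-0.4668, -0.7114)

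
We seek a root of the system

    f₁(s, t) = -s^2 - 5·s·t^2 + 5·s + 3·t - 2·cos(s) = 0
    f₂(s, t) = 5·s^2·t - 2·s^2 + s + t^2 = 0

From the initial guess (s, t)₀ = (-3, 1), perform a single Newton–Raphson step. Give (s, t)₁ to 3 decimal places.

At (-3, 1): F = (-4.02002, 25.000).
Jacobian J = [[-2·s - 5·t^2 + 2·sin(s) + 5, -10·s·t + 3], [10·s·t - 4·s + 1, 5·s^2 + 2·t]].
At the point, J = [[5.71776, 33.000], [-17.000, 47.000]] (det J = 829.73472).
Solving J·Δ = −F gives Δ = (1.222, -0.090).
Then the next iterate is (s, t)₁ = (-1.778, 0.910).

(-1.778, 0.910)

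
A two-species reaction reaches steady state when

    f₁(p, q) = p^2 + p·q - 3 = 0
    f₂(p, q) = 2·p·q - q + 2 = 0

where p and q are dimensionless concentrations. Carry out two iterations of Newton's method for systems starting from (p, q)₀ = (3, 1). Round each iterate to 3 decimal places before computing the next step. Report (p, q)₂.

(2.076, -0.602)

At (3, 1): F = (9.000, 7.000).
Jacobian J = [[2·p + q, p], [2·q, 2·p - 1]].
At the point, J = [[7.000, 3.000], [2.000, 5.000]] (det J = 29.000).
Solving J·Δ = −F gives Δ = (-0.828, -1.069).
Then the next iterate is (p, q)₁ = (2.172, -0.069).
Round to (2.172, -0.069) and repeat: F = (1.56772, 1.76926), J = [[4.275, 2.172], [-0.138, 3.344]].
Δ = (-0.096, -0.533), so (p, q)₂ = (2.076, -0.602).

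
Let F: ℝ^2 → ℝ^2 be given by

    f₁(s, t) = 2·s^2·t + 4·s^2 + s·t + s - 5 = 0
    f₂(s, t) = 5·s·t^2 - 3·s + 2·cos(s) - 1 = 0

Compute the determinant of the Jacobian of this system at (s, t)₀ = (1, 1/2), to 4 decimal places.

67.7988

J = [[4·s·t + 8·s + t + 1, 2·s^2 + s], [5·t^2 - 2·sin(s) - 3, 10·s·t]].
At the point, J = [[11.5000, 3.0000], [-3.432942, 5.0000]].
det J = 67.7988.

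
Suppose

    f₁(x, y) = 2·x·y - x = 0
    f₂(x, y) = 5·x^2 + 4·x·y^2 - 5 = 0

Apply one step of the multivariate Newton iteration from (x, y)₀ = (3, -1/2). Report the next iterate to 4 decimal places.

At (3, -1/2): F = (-6.0000, 43.0000).
Jacobian J = [[2·y - 1, 2·x], [10·x + 4·y^2, 8·x·y]].
At the point, J = [[-2.0000, 6.0000], [31.0000, -12.0000]] (det J = -162.0000).
Solving J·Δ = −F gives Δ = (-1.1481, 0.6173).
Then the next iterate is (x, y)₁ = (1.8519, 0.1173).

(1.8519, 0.1173)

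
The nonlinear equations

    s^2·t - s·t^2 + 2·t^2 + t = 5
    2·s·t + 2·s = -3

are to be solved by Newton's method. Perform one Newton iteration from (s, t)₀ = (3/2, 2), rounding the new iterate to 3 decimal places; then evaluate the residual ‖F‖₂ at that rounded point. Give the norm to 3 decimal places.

At (3/2, 2): F = (3.500, 12.000).
Jacobian J = [[2·s·t - t^2, s^2 - 2·s·t + 4·t + 1], [2·t + 2, 2·s]].
At the point, J = [[2.000, 5.250], [6.000, 3.000]] (det J = -25.500).
Solving J·Δ = −F gives Δ = (-2.059, 0.118).
Then the next iterate is (s, t)₁ = (-0.559, 2.118).
Re-evaluating at (-0.559, 2.118): F = (9.25931, -0.48592), so ‖F‖₂ = 9.272.

9.272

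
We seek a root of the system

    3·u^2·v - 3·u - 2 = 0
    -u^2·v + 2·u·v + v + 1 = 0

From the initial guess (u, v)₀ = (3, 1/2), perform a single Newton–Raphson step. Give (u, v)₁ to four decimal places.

(3.1190, 0.3810)

At (3, 1/2): F = (2.5000, 0.0000).
Jacobian J = [[6·u·v - 3, 3·u^2], [-2·u·v + 2·v, -u^2 + 2·u + 1]].
At the point, J = [[6.0000, 27.0000], [-2.0000, -2.0000]] (det J = 42.0000).
Solving J·Δ = −F gives Δ = (0.1190, -0.1190).
Then the next iterate is (u, v)₁ = (3.1190, 0.3810).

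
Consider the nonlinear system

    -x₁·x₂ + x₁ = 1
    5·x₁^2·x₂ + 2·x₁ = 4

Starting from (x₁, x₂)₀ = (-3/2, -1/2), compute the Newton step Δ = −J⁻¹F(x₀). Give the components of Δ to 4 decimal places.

At (-3/2, -1/2): F = (-3.2500, -12.6250).
Jacobian J = [[-x₂ + 1, -x₁], [10·x₁·x₂ + 2, 5·x₁^2]].
At the point, J = [[1.5000, 1.5000], [9.5000, 11.2500]] (det J = 2.6250).
Solving J·Δ = −F gives Δ = (6.7143, -4.5476).

(6.7143, -4.5476)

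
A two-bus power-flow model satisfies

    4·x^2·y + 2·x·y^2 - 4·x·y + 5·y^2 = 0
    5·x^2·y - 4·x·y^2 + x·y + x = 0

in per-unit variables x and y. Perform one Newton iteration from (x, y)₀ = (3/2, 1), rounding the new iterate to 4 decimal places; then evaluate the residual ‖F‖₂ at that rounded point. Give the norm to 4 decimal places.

At (3/2, 1): F = (11.0000, 8.2500).
Jacobian J = [[8·x·y + 2·y^2 - 4·y, 4·x^2 + 4·x·y - 4·x + 10·y], [10·x·y - 4·y^2 + y + 1, 5·x^2 - 8·x·y + x]].
At the point, J = [[10.0000, 19.0000], [13.0000, 0.7500]] (det J = -239.5000).
Solving J·Δ = −F gives Δ = (-0.6200, -0.2526).
Then the next iterate is (x, y)₁ = (0.8800, 0.7474).
Re-evaluating at (0.8800, 0.7474): F = (3.460480, 2.465349), so ‖F‖₂ = 4.2489.

4.2489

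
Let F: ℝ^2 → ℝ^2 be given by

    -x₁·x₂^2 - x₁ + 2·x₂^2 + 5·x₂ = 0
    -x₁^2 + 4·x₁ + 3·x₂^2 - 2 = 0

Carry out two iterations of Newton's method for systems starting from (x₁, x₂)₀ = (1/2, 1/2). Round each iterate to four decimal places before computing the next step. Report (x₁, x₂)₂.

(0.5728, 0.1115)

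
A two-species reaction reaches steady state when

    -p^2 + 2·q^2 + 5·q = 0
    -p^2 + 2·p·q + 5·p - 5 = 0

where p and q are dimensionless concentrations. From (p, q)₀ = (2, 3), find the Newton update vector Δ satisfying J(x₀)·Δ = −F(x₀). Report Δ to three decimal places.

(-0.778, -1.889)

At (2, 3): F = (29.000, 13.000).
Jacobian J = [[-2·p, 4·q + 5], [-2·p + 2·q + 5, 2·p]].
At the point, J = [[-4.000, 17.000], [7.000, 4.000]] (det J = -135.000).
Solving J·Δ = −F gives Δ = (-0.778, -1.889).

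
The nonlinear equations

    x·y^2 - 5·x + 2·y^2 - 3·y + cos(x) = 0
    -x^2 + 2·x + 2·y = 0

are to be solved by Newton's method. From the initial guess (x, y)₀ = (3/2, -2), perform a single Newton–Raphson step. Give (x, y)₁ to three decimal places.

At (3/2, -2): F = (12.57074, -3.250).
Jacobian J = [[y^2 - sin(x) - 5, 2·x·y + 4·y - 3], [-2·x + 2, 2]].
At the point, J = [[-1.99749, -17.000], [-1.000, 2.000]] (det J = -20.99499).
Solving J·Δ = −F gives Δ = (-1.434, 0.908).
Then the next iterate is (x, y)₁ = (0.066, -1.092).

(0.066, -1.092)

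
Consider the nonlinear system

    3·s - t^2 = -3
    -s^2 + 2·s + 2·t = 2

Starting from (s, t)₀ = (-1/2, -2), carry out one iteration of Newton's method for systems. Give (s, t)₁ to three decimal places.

At (-1/2, -2): F = (-2.500, -7.250).
Jacobian J = [[3, -2·t], [-2·s + 2, 2]].
At the point, J = [[3.000, 4.000], [3.000, 2.000]] (det J = -6.000).
Solving J·Δ = −F gives Δ = (4.000, -2.375).
Then the next iterate is (s, t)₁ = (3.500, -4.375).

(3.500, -4.375)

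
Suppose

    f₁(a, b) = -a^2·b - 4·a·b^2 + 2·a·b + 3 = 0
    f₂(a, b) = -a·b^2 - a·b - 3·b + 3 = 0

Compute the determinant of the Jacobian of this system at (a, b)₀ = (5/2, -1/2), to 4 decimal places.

-3.6875

J = [[-2·a·b - 4·b^2 + 2·b, -a^2 - 8·a·b + 2·a], [-b^2 - b, -2·a·b - a - 3]].
At the point, J = [[0.5000, 8.7500], [0.2500, -3.0000]].
det J = -3.6875.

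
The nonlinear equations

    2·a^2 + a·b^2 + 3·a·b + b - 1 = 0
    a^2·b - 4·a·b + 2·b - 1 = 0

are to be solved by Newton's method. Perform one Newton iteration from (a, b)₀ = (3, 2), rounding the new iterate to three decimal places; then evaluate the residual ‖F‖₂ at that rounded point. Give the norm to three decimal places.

15.389

At (3, 2): F = (49.000, -3.000).
Jacobian J = [[4·a + b^2 + 3·b, 2·a·b + 3·a + 1], [2·a·b - 4·b, a^2 - 4·a + 2]].
At the point, J = [[22.000, 22.000], [4.000, -1.000]] (det J = -110.000).
Solving J·Δ = −F gives Δ = (0.155, -2.382).
Then the next iterate is (a, b)₁ = (3.155, -0.382).
Re-evaluating at (3.155, -0.382): F = (15.37081, -0.74560), so ‖F‖₂ = 15.389.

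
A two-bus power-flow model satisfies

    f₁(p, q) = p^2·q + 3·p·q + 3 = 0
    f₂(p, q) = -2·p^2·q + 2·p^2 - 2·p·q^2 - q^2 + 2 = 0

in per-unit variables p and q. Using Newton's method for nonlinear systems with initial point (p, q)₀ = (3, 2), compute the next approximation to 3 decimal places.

(0.859, 1.974)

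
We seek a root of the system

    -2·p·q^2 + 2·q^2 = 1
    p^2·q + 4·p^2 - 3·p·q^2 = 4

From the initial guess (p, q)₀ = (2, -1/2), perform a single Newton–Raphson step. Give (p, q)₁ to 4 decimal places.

(0.9841, -0.0040)

At (2, -1/2): F = (-1.5000, 8.5000).
Jacobian J = [[-2·q^2, -4·p·q + 4·q], [2·p·q + 8·p - 3·q^2, p^2 - 6·p·q]].
At the point, J = [[-0.5000, 2.0000], [13.2500, 10.0000]] (det J = -31.5000).
Solving J·Δ = −F gives Δ = (-1.0159, 0.4960).
Then the next iterate is (p, q)₁ = (0.9841, -0.0040).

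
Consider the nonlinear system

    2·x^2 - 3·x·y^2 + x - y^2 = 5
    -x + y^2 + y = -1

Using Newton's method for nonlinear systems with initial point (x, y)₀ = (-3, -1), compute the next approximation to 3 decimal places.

At (-3, -1): F = (18.000, 4.000).
Jacobian J = [[4·x - 3·y^2 + 1, -6·x·y - 2·y], [-1, 2·y + 1]].
At the point, J = [[-14.000, -16.000], [-1.000, -1.000]] (det J = -2.000).
Solving J·Δ = −F gives Δ = (23.000, -19.000).
Then the next iterate is (x, y)₁ = (20.000, -20.000).

(20.000, -20.000)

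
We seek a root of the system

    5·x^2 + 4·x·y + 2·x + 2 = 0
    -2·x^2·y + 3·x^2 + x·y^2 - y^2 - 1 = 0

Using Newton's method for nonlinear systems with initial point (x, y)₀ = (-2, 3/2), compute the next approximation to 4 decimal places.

At (-2, 3/2): F = (6.0000, -7.7500).
Jacobian J = [[10·x + 4·y + 2, 4·x], [-4·x·y + 6·x + y^2, -2·x^2 + 2·x·y - 2·y]].
At the point, J = [[-12.0000, -8.0000], [2.2500, -17.0000]] (det J = 222.0000).
Solving J·Δ = −F gives Δ = (0.7387, -0.3581).
Then the next iterate is (x, y)₁ = (-1.2613, 1.1419).

(-1.2613, 1.1419)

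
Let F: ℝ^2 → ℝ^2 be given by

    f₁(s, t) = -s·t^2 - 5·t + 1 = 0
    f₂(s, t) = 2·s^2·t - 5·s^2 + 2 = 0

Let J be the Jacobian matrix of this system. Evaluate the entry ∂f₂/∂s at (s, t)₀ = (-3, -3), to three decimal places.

66.000

∂f₂/∂s = 4·s·t - 10·s.
At (-3, -3) this is 66.000.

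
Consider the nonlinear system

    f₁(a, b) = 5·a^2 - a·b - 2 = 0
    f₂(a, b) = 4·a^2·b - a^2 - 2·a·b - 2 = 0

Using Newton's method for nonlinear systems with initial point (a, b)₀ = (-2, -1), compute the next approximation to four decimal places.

(-1.1226, -0.6651)

At (-2, -1): F = (16.0000, -26.0000).
Jacobian J = [[10·a - b, -a], [8·a·b - 2·a - 2·b, 4·a^2 - 2·a]].
At the point, J = [[-19.0000, 2.0000], [22.0000, 20.0000]] (det J = -424.0000).
Solving J·Δ = −F gives Δ = (0.8774, 0.3349).
Then the next iterate is (a, b)₁ = (-1.1226, -0.6651).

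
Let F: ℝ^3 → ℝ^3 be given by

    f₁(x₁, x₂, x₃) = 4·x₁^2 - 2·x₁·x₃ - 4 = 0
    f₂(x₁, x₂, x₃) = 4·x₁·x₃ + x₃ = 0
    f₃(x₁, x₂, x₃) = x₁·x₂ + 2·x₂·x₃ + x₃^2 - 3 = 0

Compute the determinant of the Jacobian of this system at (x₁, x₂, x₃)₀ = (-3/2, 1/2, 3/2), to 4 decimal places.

-85.5000

J = [[8·x₁ - 2·x₃, 0, -2·x₁], [4·x₃, 0, 4·x₁ + 1], [x₂, x₁ + 2·x₃, 2·x₂ + 2·x₃]].
At the point, J = [[-15.0000, 0.0000, 3.0000], [6.0000, 0.0000, -5.0000], [0.5000, 1.5000, 4.0000]].
det J = -85.5000.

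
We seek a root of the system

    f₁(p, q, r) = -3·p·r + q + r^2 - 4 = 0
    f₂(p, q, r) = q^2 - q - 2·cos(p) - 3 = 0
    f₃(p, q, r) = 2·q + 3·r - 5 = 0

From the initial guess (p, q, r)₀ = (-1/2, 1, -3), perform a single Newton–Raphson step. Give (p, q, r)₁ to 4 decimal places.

(-0.6964, 5.5669, -2.0446)

At (-1/2, 1, -3): F = (1.5000, -4.755165, -12.0000).
Jacobian J = [[-3·r, 1, -3·p + 2·r], [2·sin(p), 2·q - 1, 0], [0, 2, 3]].
At the point, J = [[9.0000, 1.0000, -4.5000], [-0.958851, 1.0000, 0.0000], [0.0000, 2.0000, 3.0000]] (det J = 38.506213).
Solving J·Δ = −F gives Δ = (-0.1964, 4.5669, 0.9554).
Then the next iterate is (p, q, r)₁ = (-0.6964, 5.5669, -2.0446).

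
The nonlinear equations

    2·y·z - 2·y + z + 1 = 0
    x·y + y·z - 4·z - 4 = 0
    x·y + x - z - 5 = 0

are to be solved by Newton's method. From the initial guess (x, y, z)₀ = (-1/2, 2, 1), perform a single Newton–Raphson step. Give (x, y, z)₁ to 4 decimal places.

At (-1/2, 2, 1): F = (2.0000, -7.0000, -7.5000).
Jacobian J = [[0, 2·z - 2, 2·y + 1], [y, x + z, y - 4], [y + 1, x, -1]].
At the point, J = [[0.0000, 0.0000, 5.0000], [2.0000, 0.5000, -2.0000], [3.0000, -0.5000, -1.0000]] (det J = -12.5000).
Solving J·Δ = −F gives Δ = (2.6600, 1.7600, -0.4000).
Then the next iterate is (x, y, z)₁ = (2.1600, 3.7600, 0.6000).

(2.1600, 3.7600, 0.6000)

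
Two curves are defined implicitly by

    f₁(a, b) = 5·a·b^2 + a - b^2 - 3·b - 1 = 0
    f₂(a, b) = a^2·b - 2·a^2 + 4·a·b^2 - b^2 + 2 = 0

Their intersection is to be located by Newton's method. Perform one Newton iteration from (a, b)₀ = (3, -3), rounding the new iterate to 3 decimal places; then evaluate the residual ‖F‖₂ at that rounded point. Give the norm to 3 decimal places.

43.264

At (3, -3): F = (137.000, 56.000).
Jacobian J = [[5·b^2 + 1, 10·a·b - 2·b - 3], [2·a·b - 4·a + 4·b^2, a^2 + 8·a·b - 2·b]].
At the point, J = [[46.000, -87.000], [6.000, -57.000]] (det J = -2100.000).
Solving J·Δ = −F gives Δ = (-1.399, 0.835).
Then the next iterate is (a, b)₁ = (1.601, -2.165).
Re-evaluating at (1.601, -2.165): F = (39.93001, 16.65403), so ‖F‖₂ = 43.264.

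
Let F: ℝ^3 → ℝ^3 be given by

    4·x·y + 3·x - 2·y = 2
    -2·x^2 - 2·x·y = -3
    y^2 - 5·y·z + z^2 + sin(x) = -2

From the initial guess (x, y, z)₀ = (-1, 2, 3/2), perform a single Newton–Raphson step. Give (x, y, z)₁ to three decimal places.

At (-1, 2, 3/2): F = (-17.000, 5.000, -7.59147).
Jacobian J = [[4·y + 3, 4·x - 2, 0], [-4·x - 2·y, -2·x, 0], [cos(x), 2·y - 5·z, -5·y + 2·z]].
At the point, J = [[11.000, -6.000, 0.000], [0.000, 2.000, 0.000], [0.54030, -3.500, -7.000]] (det J = -154.000).
Solving J·Δ = −F gives Δ = (0.182, -2.500, 0.180).
Then the next iterate is (x, y, z)₁ = (-0.818, -0.500, 1.680).

(-0.818, -0.500, 1.680)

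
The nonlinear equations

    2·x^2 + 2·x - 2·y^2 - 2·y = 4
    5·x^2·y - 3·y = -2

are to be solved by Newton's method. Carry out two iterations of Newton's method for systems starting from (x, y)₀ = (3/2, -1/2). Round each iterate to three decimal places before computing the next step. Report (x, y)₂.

At (3/2, -1/2): F = (4.000, -2.125).
Jacobian J = [[4·x + 2, -4·y - 2], [10·x·y, 5·x^2 - 3]].
At the point, J = [[8.000, 0.000], [-7.500, 8.250]] (det J = 66.000).
Solving J·Δ = −F gives Δ = (-0.500, -0.197).
Then the next iterate is (x, y)₁ = (1.000, -0.697).
Round to (1.000, -0.697) and repeat: F = (0.42238, 0.606), J = [[6.000, 0.788], [-6.970, 2.000]].
Δ = (-0.021, -0.376), so (x, y)₂ = (0.979, -1.073).

(0.979, -1.073)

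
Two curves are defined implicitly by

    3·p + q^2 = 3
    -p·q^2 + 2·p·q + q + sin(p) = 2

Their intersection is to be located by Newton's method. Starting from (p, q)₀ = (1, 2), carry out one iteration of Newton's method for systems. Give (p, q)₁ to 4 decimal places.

(-0.4272, 2.0704)

At (1, 2): F = (4.0000, 0.841471).
Jacobian J = [[3, 2·q], [-q^2 + 2·q + cos(p), -2·p·q + 2·p + 1]].
At the point, J = [[3.0000, 4.0000], [0.540302, -1.0000]] (det J = -5.161209).
Solving J·Δ = −F gives Δ = (-1.4272, 0.0704).
Then the next iterate is (p, q)₁ = (-0.4272, 2.0704).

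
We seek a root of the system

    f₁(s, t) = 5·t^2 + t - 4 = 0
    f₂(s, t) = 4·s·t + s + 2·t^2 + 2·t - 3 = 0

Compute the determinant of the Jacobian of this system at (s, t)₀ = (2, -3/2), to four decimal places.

-70.0000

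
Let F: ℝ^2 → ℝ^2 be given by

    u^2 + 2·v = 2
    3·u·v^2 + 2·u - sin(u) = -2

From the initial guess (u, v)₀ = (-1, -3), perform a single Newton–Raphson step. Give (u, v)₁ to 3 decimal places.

(-1.793, -0.293)

At (-1, -3): F = (-7.000, -26.15853).
Jacobian J = [[2·u, 2], [3·v^2 - cos(u) + 2, 6·u·v]].
At the point, J = [[-2.000, 2.000], [28.45970, 18.000]] (det J = -92.91940).
Solving J·Δ = −F gives Δ = (-0.793, 2.707).
Then the next iterate is (u, v)₁ = (-1.793, -0.293).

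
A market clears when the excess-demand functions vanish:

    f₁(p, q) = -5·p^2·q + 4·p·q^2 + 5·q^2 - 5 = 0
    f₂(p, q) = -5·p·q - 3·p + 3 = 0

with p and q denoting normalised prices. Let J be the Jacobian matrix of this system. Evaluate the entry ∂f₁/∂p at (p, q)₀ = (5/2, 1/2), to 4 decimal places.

-11.5000

∂f₁/∂p = -10·p·q + 4·q^2.
At (5/2, 1/2) this is -11.5000.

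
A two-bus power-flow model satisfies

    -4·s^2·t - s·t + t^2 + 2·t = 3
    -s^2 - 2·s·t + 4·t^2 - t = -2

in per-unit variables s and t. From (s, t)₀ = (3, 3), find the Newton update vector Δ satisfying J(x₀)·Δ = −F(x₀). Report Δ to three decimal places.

At (3, 3): F = (-105.000, 8.000).
Jacobian J = [[-8·s·t - t, -4·s^2 - s + 2·t + 2], [-2·s - 2·t, -2·s + 8·t - 1]].
At the point, J = [[-75.000, -31.000], [-12.000, 17.000]] (det J = -1647.000).
Solving J·Δ = −F gives Δ = (-0.933, -1.129).

(-0.933, -1.129)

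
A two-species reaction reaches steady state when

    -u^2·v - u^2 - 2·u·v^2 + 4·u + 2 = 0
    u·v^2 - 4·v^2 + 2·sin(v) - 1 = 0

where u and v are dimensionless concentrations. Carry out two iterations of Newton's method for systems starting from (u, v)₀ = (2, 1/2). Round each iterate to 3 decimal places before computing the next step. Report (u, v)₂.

(2.560, 0.571)

At (2, 1/2): F = (3.000, -0.54115).
Jacobian J = [[-2·u·v - 2·u - 2·v^2 + 4, -u^2 - 4·u·v], [v^2, 2·u·v - 8·v + 2·cos(v)]].
At the point, J = [[-2.500, -8.000], [0.250, -0.24483]] (det J = 2.61209).
Solving J·Δ = −F gives Δ = (1.939, -0.231).
Then the next iterate is (u, v)₁ = (3.939, 0.269).
Round to (3.939, 0.269) and repeat: F = (-2.50351, -0.47288), J = [[-6.14190, -19.75409], [0.07236, 1.89526]].
Δ = (-1.379, 0.302), so (u, v)₂ = (2.560, 0.571).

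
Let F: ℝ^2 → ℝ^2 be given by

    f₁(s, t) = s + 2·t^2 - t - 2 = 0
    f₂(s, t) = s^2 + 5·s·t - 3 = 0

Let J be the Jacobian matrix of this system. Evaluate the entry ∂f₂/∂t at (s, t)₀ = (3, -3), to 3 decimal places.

∂f₂/∂t = 5·s.
At (3, -3) this is 15.000.

15.000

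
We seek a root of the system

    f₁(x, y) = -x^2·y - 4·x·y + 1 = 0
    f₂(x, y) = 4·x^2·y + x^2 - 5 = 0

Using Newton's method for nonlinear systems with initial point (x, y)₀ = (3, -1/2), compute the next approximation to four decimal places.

(0.7778, -0.4815)

At (3, -1/2): F = (11.5000, -14.0000).
Jacobian J = [[-2·x·y - 4·y, -x^2 - 4·x], [8·x·y + 2·x, 4·x^2]].
At the point, J = [[5.0000, -21.0000], [-6.0000, 36.0000]] (det J = 54.0000).
Solving J·Δ = −F gives Δ = (-2.2222, 0.0185).
Then the next iterate is (x, y)₁ = (0.7778, -0.4815).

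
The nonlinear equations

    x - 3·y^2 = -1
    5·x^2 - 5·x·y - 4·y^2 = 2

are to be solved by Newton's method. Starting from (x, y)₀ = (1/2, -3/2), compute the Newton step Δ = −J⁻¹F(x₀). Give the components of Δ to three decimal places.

(0.040, 0.579)

At (1/2, -3/2): F = (-5.250, -6.000).
Jacobian J = [[1, -6·y], [10·x - 5·y, -5·x - 8·y]].
At the point, J = [[1.000, 9.000], [12.500, 9.500]] (det J = -103.000).
Solving J·Δ = −F gives Δ = (0.040, 0.579).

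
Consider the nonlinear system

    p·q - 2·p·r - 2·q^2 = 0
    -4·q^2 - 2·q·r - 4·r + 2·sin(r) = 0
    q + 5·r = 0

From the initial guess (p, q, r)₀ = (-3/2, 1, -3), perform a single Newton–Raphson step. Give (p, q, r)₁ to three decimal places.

(-19.521, -20.352, 4.070)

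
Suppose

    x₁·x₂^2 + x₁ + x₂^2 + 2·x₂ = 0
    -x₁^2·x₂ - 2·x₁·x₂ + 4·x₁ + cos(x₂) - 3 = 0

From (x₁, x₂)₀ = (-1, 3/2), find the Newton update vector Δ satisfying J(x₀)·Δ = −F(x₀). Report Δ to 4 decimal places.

(1.3593, -3.2089)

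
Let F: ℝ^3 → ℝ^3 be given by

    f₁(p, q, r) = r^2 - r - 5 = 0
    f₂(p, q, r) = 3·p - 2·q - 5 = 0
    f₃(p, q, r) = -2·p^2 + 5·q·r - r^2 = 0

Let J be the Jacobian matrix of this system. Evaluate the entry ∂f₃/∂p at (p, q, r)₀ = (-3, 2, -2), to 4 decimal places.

∂f₃/∂p = -4·p.
At (-3, 2, -2) this is 12.0000.

12.0000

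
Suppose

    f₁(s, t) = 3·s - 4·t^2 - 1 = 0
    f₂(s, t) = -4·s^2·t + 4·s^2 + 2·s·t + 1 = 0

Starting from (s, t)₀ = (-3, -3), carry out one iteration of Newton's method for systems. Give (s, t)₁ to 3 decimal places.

(-2.147, -1.190)

At (-3, -3): F = (-46.000, 163.000).
Jacobian J = [[3, -8·t], [-8·s·t + 8·s + 2·t, -4·s^2 + 2·s]].
At the point, J = [[3.000, 24.000], [-102.000, -42.000]] (det J = 2322.000).
Solving J·Δ = −F gives Δ = (0.853, 1.810).
Then the next iterate is (s, t)₁ = (-2.147, -1.190).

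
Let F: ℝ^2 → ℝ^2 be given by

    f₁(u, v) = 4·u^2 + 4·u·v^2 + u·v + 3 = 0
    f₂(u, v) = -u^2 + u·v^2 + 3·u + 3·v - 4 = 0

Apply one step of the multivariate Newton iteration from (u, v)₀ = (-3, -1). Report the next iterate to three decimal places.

At (-3, -1): F = (30.000, -28.000).
Jacobian J = [[8·u + 4·v^2 + v, 8·u·v + u], [-2·u + v^2 + 3, 2·u·v + 3]].
At the point, J = [[-21.000, 21.000], [10.000, 9.000]] (det J = -399.000).
Solving J·Δ = −F gives Δ = (2.150, 0.722).
Then the next iterate is (u, v)₁ = (-0.850, -0.278).

(-0.850, -0.278)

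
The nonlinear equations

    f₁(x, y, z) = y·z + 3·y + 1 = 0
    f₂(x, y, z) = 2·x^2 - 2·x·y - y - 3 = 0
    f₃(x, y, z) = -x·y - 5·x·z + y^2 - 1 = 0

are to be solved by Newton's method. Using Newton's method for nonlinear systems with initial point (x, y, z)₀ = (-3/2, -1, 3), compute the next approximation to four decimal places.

(-1.4283, -0.6067, 0.3600)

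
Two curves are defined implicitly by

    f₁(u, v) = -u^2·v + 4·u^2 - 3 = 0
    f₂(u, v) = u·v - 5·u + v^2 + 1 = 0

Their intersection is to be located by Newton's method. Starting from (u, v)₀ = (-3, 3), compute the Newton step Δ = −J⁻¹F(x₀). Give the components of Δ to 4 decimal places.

At (-3, 3): F = (6.0000, 16.0000).
Jacobian J = [[-2·u·v + 8·u, -u^2], [v - 5, u + 2·v]].
At the point, J = [[-6.0000, -9.0000], [-2.0000, 3.0000]] (det J = -36.0000).
Solving J·Δ = −F gives Δ = (4.5000, -2.3333).

(4.5000, -2.3333)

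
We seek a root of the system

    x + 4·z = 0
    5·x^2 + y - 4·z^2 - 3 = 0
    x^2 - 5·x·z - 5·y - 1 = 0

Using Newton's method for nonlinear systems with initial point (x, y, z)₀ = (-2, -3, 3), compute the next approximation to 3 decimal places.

(0.328, -8.410, -0.082)

At (-2, -3, 3): F = (10.000, -22.000, 48.000).
Jacobian J = [[1, 0, 4], [10·x, 1, -8·z], [2·x - 5·z, -5, -5·x]].
At the point, J = [[1.000, 0.000, 4.000], [-20.000, 1.000, -24.000], [-19.000, -5.000, 10.000]] (det J = 366.000).
Solving J·Δ = −F gives Δ = (2.328, -5.410, -3.082).
Then the next iterate is (x, y, z)₁ = (0.328, -8.410, -0.082).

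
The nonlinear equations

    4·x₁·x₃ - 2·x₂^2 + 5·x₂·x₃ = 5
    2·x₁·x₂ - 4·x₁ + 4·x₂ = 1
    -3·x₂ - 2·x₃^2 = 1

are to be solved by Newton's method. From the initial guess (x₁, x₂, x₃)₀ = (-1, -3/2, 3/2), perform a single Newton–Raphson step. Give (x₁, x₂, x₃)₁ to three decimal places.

(-0.662, -0.315, 0.741)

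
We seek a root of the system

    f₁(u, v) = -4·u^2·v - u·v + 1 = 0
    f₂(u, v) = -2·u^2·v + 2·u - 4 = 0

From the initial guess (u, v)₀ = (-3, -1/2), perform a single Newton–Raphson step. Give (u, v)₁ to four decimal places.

(1.6400, -1.5867)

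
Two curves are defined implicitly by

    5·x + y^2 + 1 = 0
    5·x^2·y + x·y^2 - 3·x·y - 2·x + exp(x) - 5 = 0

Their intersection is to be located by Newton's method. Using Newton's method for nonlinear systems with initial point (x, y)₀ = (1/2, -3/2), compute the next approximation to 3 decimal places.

At (1/2, -3/2): F = (5.750, -2.85128).
Jacobian J = [[5, 2·y], [10·x·y + y^2 - 3·y + exp(x) - 2, 5·x^2 + 2·x·y - 3·x]].
At the point, J = [[5.000, -3.000], [-1.10128, -1.750]] (det J = -12.05384).
Solving J·Δ = −F gives Δ = (-1.544, -0.657).
Then the next iterate is (x, y)₁ = (-1.044, -2.157).

(-1.044, -2.157)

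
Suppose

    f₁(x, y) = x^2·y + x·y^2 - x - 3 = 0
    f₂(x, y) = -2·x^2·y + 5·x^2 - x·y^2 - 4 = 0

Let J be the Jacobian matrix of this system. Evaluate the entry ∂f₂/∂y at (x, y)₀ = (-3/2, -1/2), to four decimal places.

-6.0000

∂f₂/∂y = -2·x^2 - 2·x·y.
At (-3/2, -1/2) this is -6.0000.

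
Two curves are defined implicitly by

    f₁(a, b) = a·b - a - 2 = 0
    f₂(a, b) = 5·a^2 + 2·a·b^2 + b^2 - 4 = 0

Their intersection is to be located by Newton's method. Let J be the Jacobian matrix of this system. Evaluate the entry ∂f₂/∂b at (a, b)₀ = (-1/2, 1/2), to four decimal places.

0.0000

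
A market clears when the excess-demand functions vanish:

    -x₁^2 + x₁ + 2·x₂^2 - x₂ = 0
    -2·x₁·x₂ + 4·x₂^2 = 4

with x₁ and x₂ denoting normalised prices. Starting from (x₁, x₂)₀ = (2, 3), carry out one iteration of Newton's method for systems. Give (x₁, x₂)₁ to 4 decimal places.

At (2, 3): F = (13.0000, 20.0000).
Jacobian J = [[-2·x₁ + 1, 4·x₂ - 1], [-2·x₂, -2·x₁ + 8·x₂]].
At the point, J = [[-3.0000, 11.0000], [-6.0000, 20.0000]] (det J = 6.0000).
Solving J·Δ = −F gives Δ = (-6.6667, -3.0000).
Then the next iterate is (x₁, x₂)₁ = (-4.6667, 0.0000).

(-4.6667, 0.0000)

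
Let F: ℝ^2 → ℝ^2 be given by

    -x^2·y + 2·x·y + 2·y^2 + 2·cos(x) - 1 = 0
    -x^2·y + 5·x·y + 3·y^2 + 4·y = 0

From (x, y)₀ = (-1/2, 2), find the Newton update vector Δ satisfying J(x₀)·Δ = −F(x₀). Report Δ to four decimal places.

(1.3382, -2.3063)

At (-1/2, 2): F = (6.255165, 14.5000).
Jacobian J = [[-2·x·y + 2·y - 2·sin(x), -x^2 + 2·x + 4·y], [-2·x·y + 5·y, -x^2 + 5·x + 6·y + 4]].
At the point, J = [[6.958851, 6.7500], [12.0000, 13.2500]] (det J = 11.204777).
Solving J·Δ = −F gives Δ = (1.3382, -2.3063).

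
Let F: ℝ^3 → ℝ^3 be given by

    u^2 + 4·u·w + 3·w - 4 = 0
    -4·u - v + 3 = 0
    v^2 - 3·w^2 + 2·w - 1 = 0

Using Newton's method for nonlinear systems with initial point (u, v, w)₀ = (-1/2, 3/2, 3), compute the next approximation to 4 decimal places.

At (-1/2, 3/2, 3): F = (-0.7500, 3.5000, -19.7500).
Jacobian J = [[2·u + 4·w, 0, 4·u + 3], [-4, -1, 0], [0, 2·v, -6·w + 2]].
At the point, J = [[11.0000, 0.0000, 1.0000], [-4.0000, -1.0000, 0.0000], [0.0000, 3.0000, -16.0000]] (det J = 164.0000).
Solving J·Δ = −F gives Δ = (0.1296, 2.9817, -0.6753).
Then the next iterate is (u, v, w)₁ = (-0.3704, 4.4817, 2.3247).

(-0.3704, 4.4817, 2.3247)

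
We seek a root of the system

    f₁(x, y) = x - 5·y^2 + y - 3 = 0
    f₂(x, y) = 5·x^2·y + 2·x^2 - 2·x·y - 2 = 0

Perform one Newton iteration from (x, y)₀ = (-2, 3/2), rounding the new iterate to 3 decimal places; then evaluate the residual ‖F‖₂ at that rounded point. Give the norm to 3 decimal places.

At (-2, 3/2): F = (-14.750, 42.000).
Jacobian J = [[1, -10·y + 1], [10·x·y + 4·x - 2·y, 5·x^2 - 2·x]].
At the point, J = [[1.000, -14.000], [-41.000, 24.000]] (det J = -550.000).
Solving J·Δ = −F gives Δ = (0.425, -1.023).
Then the next iterate is (x, y)₁ = (-1.575, 0.477).
Re-evaluating at (-1.575, 0.477): F = (-5.23564, 10.38009), so ‖F‖₂ = 11.626.

11.626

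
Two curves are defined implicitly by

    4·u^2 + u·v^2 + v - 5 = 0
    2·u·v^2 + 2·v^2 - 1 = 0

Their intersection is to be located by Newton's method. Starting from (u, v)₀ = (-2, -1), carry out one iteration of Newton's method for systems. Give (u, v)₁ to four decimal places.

At (-2, -1): F = (8.0000, -3.0000).
Jacobian J = [[8·u + v^2, 2·u·v + 1], [2·v^2, 4·u·v + 4·v]].
At the point, J = [[-15.0000, 5.0000], [2.0000, 4.0000]] (det J = -70.0000).
Solving J·Δ = −F gives Δ = (0.6714, 0.4143).
Then the next iterate is (u, v)₁ = (-1.3286, -0.5857).

(-1.3286, -0.5857)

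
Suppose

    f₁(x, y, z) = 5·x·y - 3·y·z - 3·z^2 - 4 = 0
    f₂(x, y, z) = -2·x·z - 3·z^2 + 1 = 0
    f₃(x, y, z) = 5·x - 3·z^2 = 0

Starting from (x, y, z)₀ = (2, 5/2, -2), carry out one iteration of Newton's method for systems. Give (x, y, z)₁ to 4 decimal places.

At (2, 5/2, -2): F = (24.0000, -3.0000, -2.0000).
Jacobian J = [[5·y, 5·x - 3·z, -3·y - 6·z], [-2·z, 0, -2·x - 6·z], [5, 0, -6·z]].
At the point, J = [[12.5000, 16.0000, 4.5000], [4.0000, 0.0000, 8.0000], [5.0000, 0.0000, 12.0000]] (det J = -128.0000).
Solving J·Δ = −F gives Δ = (2.5000, -3.2070, -0.8750).
Then the next iterate is (x, y, z)₁ = (4.5000, -0.7070, -2.8750).

(4.5000, -0.7070, -2.8750)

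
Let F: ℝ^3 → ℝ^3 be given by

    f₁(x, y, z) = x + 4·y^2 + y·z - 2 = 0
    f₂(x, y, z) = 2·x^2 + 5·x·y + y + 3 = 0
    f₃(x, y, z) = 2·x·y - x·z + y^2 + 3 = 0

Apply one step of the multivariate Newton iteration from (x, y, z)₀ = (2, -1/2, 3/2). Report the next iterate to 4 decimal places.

At (2, -1/2, 3/2): F = (0.2500, 5.5000, -1.7500).
Jacobian J = [[1, 8·y + z, y], [4·x + 5·y, 5·x + 1, 0], [2·y - z, 2·x + 2·y, -x]].
At the point, J = [[1.0000, -2.5000, -0.5000], [5.5000, 11.0000, 0.0000], [-2.5000, 3.0000, -2.0000]] (det J = -71.5000).
Solving J·Δ = −F gives Δ = (-0.7115, -0.1442, -0.2019).
Then the next iterate is (x, y, z)₁ = (1.2885, -0.6442, 1.2981).

(1.2885, -0.6442, 1.2981)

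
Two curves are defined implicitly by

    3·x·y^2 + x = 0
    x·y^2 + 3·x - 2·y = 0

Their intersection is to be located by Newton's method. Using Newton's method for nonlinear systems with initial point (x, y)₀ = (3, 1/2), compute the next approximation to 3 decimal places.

(0.327, 0.436)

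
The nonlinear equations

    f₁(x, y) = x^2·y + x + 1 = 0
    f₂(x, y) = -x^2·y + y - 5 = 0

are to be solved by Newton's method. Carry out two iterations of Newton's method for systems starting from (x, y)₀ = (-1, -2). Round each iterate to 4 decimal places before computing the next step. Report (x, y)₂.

(-1.3058, 5.3058)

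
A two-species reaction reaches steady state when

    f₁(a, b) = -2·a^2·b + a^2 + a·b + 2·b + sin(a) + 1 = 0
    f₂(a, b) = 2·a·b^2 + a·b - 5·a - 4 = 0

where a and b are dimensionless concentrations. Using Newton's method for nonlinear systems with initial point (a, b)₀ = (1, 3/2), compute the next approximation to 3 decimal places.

(3.269, 1.604)

At (1, 3/2): F = (4.34147, -3.000).
Jacobian J = [[-4·a·b + 2·a + b + cos(a), -2·a^2 + a + 2], [2·b^2 + b - 5, 4·a·b + a]].
At the point, J = [[-1.95970, 1.000], [1.000, 7.000]] (det J = -14.71788).
Solving J·Δ = −F gives Δ = (2.269, 0.104).
Then the next iterate is (a, b)₁ = (3.269, 1.604).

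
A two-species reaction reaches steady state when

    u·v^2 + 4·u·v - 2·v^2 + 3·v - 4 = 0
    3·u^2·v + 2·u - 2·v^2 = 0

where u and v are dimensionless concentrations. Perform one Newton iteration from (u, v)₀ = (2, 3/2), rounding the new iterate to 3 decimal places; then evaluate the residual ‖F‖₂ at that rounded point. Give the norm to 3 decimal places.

At (2, 3/2): F = (12.500, 17.500).
Jacobian J = [[v^2 + 4·v, 2·u·v + 4·u - 4·v + 3], [6·u·v + 2, 3·u^2 - 4·v]].
At the point, J = [[8.250, 11.000], [20.000, 6.000]] (det J = -170.500).
Solving J·Δ = −F gives Δ = (-0.689, -0.620).
Then the next iterate is (u, v)₁ = (1.311, 0.880).
Re-evaluating at (1.311, 0.880): F = (2.72116, 5.61062), so ‖F‖₂ = 6.236.

6.236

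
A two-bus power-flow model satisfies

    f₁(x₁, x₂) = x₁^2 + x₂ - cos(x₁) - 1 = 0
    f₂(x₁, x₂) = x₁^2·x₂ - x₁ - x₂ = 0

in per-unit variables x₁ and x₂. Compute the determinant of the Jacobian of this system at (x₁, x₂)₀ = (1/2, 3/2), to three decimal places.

-1.610

J = [[2·x₁ + sin(x₁), 1], [2·x₁·x₂ - 1, x₁^2 - 1]].
At the point, J = [[1.47943, 1.000], [0.500, -0.750]].
det J = -1.610.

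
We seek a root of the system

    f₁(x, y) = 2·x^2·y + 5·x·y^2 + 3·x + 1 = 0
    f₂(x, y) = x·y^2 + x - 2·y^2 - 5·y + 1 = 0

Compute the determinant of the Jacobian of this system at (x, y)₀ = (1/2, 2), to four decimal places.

-349.5000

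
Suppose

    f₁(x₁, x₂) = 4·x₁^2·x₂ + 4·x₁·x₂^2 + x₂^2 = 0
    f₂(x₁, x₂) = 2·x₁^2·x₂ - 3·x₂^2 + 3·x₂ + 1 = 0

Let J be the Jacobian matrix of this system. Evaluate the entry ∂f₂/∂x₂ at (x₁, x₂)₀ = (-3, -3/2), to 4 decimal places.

∂f₂/∂x₂ = 2·x₁^2 - 6·x₂ + 3.
At (-3, -3/2) this is 30.0000.

30.0000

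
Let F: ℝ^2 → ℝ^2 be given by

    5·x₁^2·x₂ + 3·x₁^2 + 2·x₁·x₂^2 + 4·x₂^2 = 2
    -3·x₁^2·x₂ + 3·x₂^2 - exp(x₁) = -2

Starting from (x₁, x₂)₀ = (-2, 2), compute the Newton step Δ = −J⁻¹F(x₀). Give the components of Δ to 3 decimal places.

At (-2, 2): F = (50.000, -10.13534).
Jacobian J = [[10·x₁·x₂ + 6·x₁ + 2·x₂^2, 5·x₁^2 + 4·x₁·x₂ + 8·x₂], [-6·x₁·x₂ - exp(x₁), -3·x₁^2 + 6·x₂]].
At the point, J = [[-44.000, 20.000], [23.86466, 0.000]] (det J = -477.29329).
Solving J·Δ = −F gives Δ = (0.425, -1.566).

(0.425, -1.566)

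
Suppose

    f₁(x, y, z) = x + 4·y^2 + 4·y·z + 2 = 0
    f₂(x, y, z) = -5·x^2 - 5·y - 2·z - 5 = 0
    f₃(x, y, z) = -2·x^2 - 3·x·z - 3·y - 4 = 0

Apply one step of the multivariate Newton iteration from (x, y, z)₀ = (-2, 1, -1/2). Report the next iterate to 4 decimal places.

(-0.7217, 0.1022, 0.0272)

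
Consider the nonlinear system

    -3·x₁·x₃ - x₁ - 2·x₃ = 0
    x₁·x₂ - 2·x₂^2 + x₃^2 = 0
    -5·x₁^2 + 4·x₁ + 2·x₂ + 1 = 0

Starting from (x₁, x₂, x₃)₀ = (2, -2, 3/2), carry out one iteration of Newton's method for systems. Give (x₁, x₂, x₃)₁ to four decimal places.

At (2, -2, 3/2): F = (-14.0000, -9.7500, -15.0000).
Jacobian J = [[-3·x₃ - 1, 0, -3·x₁ - 2], [x₂, x₁ - 4·x₂, 2·x₃], [-10·x₁ + 4, 2, 0]].
At the point, J = [[-5.5000, 0.0000, -8.0000], [-2.0000, 10.0000, 3.0000], [-16.0000, 2.0000, 0.0000]] (det J = -1215.0000).
Solving J·Δ = −F gives Δ = (-0.7901, 1.1790, -1.2068).
Then the next iterate is (x₁, x₂, x₃)₁ = (1.2099, -0.8210, 0.2932).

(1.2099, -0.8210, 0.2932)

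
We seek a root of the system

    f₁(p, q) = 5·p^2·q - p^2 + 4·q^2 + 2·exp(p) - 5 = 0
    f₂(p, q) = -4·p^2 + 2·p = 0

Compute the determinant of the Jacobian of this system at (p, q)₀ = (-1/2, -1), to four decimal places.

40.5000

J = [[10·p·q - 2·p + 2·exp(p), 5·p^2 + 8·q], [-8·p + 2, 0]].
At the point, J = [[7.213061, -6.7500], [6.0000, 0.0000]].
det J = 40.5000.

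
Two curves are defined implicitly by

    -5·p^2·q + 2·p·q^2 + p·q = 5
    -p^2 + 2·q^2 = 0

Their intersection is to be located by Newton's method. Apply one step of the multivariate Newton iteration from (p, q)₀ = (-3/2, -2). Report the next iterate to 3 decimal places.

At (-3/2, -2): F = (8.500, 5.750).
Jacobian J = [[-10·p·q + 2·q^2 + q, -5·p^2 + 4·p·q + p], [-2·p, 4·q]].
At the point, J = [[-24.000, -0.750], [3.000, -8.000]] (det J = 194.250).
Solving J·Δ = −F gives Δ = (0.328, 0.842).
Then the next iterate is (p, q)₁ = (-1.172, -1.158).

(-1.172, -1.158)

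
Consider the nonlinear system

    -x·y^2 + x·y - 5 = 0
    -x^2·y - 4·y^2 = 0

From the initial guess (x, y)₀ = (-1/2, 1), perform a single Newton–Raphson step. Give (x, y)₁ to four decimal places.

(86.2500, 11.0000)

At (-1/2, 1): F = (-5.0000, -4.2500).
Jacobian J = [[-y^2 + y, -2·x·y + x], [-2·x·y, -x^2 - 8·y]].
At the point, J = [[0.0000, 0.5000], [1.0000, -8.2500]] (det J = -0.5000).
Solving J·Δ = −F gives Δ = (86.7500, 10.0000).
Then the next iterate is (x, y)₁ = (86.2500, 11.0000).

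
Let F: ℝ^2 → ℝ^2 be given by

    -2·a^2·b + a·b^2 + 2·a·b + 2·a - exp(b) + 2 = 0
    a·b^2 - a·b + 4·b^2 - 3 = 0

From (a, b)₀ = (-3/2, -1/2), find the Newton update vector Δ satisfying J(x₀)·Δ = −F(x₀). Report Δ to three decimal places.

At (-3/2, -1/2): F = (1.76847, -3.125).
Jacobian J = [[-4·a·b + b^2 + 2·b + 2, -2·a^2 + 2·a·b + 2·a - exp(b)], [b^2 - b, 2·a·b - a + 8·b]].
At the point, J = [[-1.750, -6.60653], [0.750, -1.000]] (det J = 6.70490).
Solving J·Δ = −F gives Δ = (3.343, -0.618).

(3.343, -0.618)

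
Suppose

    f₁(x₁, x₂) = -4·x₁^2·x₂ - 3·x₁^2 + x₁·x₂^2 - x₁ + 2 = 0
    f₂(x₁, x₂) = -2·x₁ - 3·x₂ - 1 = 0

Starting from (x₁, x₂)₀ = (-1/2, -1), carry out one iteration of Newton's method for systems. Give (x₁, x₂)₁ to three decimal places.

At (-1/2, -1): F = (2.250, 3.000).
Jacobian J = [[-8·x₁·x₂ - 6·x₁ + x₂^2 - 1, -4·x₁^2 + 2·x₁·x₂], [-2, -3]].
At the point, J = [[-1.000, 0.000], [-2.000, -3.000]] (det J = 3.000).
Solving J·Δ = −F gives Δ = (2.250, -0.500).
Then the next iterate is (x₁, x₂)₁ = (1.750, -1.500).

(1.750, -1.500)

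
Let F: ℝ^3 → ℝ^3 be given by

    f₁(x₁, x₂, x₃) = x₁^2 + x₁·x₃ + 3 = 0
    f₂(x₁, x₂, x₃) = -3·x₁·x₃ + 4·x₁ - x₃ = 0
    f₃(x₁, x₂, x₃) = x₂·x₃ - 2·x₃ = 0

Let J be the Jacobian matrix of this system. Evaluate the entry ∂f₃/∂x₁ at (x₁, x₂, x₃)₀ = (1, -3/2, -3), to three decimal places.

∂f₃/∂x₁ = 0.
At (1, -3/2, -3) this is 0.000.

0.000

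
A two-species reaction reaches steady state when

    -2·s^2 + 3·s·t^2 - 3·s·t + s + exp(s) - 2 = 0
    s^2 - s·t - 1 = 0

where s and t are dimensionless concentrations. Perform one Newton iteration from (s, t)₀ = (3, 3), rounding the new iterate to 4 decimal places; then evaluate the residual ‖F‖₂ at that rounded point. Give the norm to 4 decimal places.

At (3, 3): F = (57.085537, -1.0000).
Jacobian J = [[-4·s + 3·t^2 - 3·t + exp(s) + 1, 6·s·t - 3·s], [2·s - t, -s]].
At the point, J = [[27.085537, 45.0000], [3.0000, -3.0000]] (det J = -216.256611).
Solving J·Δ = −F gives Δ = (-0.5838, -0.9172).
Then the next iterate is (s, t)₁ = (2.4162, 2.0828).
Re-evaluating at (2.4162, 2.0828): F = (16.290809, -0.194439), so ‖F‖₂ = 16.2920.

16.2920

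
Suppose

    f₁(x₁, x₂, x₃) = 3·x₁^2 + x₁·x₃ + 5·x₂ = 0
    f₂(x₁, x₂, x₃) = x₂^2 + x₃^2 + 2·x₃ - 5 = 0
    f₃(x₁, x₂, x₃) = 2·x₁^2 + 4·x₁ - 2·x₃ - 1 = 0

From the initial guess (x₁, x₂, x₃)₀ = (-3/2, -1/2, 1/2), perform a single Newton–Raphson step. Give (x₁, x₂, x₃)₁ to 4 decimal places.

(-3.2102, -4.1193, 0.4602)

At (-3/2, -1/2, 1/2): F = (3.5000, -3.5000, -3.5000).
Jacobian J = [[6·x₁ + x₃, 5, x₁], [0, 2·x₂, 2·x₃ + 2], [4·x₁ + 4, 0, -2]].
At the point, J = [[-8.5000, 5.0000, -1.5000], [0.0000, -1.0000, 3.0000], [-2.0000, 0.0000, -2.0000]] (det J = -44.0000).
Solving J·Δ = −F gives Δ = (-1.7102, -3.6193, -0.0398).
Then the next iterate is (x₁, x₂, x₃)₁ = (-3.2102, -4.1193, 0.4602).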